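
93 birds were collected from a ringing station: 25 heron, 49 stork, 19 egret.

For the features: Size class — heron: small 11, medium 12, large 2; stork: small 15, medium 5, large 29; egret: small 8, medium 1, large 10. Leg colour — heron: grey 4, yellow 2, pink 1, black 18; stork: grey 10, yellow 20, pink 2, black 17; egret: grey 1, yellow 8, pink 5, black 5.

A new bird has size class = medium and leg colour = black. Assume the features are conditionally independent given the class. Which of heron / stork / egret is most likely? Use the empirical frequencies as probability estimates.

heron: (25/93) × (12/25) × (18/25) ≈ 0.0929032
stork: (49/93) × (5/49) × (17/49) ≈ 0.0186526
egret: (19/93) × (1/19) × (5/19) ≈ 0.00282965
Highest score → heron.

heron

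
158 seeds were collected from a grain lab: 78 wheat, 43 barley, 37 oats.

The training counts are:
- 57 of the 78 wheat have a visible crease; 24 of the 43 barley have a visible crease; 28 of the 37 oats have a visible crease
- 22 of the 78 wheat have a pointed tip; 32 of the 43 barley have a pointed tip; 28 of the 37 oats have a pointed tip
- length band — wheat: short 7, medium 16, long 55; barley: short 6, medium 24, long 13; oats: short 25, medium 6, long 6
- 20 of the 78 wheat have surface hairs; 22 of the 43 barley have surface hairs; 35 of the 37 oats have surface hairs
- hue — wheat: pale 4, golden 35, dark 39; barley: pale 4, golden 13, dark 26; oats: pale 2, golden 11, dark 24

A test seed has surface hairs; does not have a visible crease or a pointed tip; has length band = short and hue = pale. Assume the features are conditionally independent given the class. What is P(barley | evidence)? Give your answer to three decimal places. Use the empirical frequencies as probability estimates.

wheat: (78/158) × (21/78) × (56/78) × (7/78) × (20/78) × (4/78) ≈ 0.000112606
barley: (43/158) × (19/43) × (11/43) × (6/43) × (22/43) × (4/43) ≈ 0.000204291
oats: (37/158) × (9/37) × (9/37) × (25/37) × (35/37) × (2/37) ≈ 0.000478695
P(barley | x) = 0.000204291 / 0.000795592 ≈ 0.257

0.257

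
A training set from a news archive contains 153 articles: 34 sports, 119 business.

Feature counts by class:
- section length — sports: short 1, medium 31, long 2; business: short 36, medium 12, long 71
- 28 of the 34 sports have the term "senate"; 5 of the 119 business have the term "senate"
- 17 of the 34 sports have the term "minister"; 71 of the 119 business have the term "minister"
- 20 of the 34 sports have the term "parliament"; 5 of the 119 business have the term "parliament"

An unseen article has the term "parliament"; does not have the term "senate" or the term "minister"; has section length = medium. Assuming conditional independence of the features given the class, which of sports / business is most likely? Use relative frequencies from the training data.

sports

sports: (34/153) × (31/34) × (6/34) × (17/34) × (20/34) ≈ 0.0105163
business: (119/153) × (12/119) × (114/119) × (48/119) × (5/119) ≈ 0.0012734
Highest score → sports.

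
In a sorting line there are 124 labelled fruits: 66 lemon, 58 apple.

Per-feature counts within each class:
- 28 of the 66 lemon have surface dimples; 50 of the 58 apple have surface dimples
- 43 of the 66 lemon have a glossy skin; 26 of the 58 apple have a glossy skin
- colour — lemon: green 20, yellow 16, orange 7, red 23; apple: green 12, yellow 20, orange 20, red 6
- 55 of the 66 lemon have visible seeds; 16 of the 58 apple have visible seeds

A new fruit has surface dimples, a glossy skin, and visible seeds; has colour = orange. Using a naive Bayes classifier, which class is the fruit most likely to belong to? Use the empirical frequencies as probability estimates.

apple

lemon: (66/124) × (28/66) × (43/66) × (7/66) × (55/66) ≈ 0.0130027
apple: (58/124) × (50/58) × (26/58) × (20/58) × (16/58) ≈ 0.0171944
Highest score → apple.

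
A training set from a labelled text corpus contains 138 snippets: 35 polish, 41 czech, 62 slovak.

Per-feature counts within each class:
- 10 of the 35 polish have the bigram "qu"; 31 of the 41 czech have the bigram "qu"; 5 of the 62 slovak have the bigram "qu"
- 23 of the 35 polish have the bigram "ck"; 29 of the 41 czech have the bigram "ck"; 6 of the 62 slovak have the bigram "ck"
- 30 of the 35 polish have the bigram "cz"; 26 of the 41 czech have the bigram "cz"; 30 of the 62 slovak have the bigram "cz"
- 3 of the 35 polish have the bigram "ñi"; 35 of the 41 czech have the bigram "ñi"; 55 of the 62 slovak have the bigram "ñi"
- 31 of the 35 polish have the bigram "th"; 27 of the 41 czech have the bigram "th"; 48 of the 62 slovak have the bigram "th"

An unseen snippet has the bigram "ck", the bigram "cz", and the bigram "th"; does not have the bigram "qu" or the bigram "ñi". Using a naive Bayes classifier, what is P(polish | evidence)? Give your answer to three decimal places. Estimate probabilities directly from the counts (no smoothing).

polish: (35/138) × (25/35) × (23/35) × (30/35) × (32/35) × (31/35) ≈ 0.0826322
czech: (41/138) × (10/41) × (29/41) × (26/41) × (6/41) × (27/41) ≈ 0.00313236
slovak: (62/138) × (57/62) × (6/62) × (30/62) × (7/62) × (48/62) ≈ 0.0016906
P(polish | x) = 0.0826322 / 0.08745516 ≈ 0.945

0.945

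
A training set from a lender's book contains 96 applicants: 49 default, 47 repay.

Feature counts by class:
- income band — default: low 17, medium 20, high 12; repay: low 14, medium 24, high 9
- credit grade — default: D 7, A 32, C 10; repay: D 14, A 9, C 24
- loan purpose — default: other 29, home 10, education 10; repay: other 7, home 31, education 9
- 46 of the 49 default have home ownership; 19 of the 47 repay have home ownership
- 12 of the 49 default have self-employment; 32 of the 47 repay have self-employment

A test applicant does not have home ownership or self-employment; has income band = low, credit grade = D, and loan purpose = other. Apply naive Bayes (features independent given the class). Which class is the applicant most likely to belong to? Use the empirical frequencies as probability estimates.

repay

default: (49/96) × (17/49) × (7/49) × (29/49) × (3/49) × (37/49) ≈ 0.000692169
repay: (47/96) × (14/47) × (14/47) × (7/47) × (28/47) × (15/47) ≈ 0.0012301
Highest score → repay.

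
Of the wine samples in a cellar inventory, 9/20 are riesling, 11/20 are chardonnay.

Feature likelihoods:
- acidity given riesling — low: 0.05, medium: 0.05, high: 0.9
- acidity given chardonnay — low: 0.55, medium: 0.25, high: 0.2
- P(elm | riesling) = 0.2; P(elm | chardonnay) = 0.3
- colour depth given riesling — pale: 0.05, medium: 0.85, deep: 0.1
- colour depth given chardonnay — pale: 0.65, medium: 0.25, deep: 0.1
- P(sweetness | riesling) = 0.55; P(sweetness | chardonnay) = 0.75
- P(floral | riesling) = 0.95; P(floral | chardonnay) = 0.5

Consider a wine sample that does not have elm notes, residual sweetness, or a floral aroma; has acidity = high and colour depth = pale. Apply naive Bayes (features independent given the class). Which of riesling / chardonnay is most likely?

chardonnay

riesling: 0.45 × 0.9 × (1−0.2) × 0.05 × (1−0.55) × (1−0.95) = 0.0003645
chardonnay: 0.55 × 0.2 × (1−0.3) × 0.65 × (1−0.75) × (1−0.5) = 0.00625625
Highest score → chardonnay.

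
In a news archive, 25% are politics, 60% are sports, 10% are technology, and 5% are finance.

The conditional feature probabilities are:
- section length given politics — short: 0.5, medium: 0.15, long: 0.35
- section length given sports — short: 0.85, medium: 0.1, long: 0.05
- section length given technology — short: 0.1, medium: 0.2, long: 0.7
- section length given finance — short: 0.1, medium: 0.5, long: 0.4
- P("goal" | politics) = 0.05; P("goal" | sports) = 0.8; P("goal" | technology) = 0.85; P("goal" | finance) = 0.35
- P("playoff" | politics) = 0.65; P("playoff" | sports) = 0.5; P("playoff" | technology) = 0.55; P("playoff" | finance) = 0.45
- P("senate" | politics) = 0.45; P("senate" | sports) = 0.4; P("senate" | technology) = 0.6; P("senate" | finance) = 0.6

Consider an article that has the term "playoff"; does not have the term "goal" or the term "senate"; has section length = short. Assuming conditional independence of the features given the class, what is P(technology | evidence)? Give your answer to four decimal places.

0.0045

politics: 0.25 × 0.5 × (1−0.05) × 0.65 × (1−0.45) = 0.042453125
sports: 0.6 × 0.85 × (1−0.8) × 0.5 × (1−0.4) = 0.0306
technology: 0.1 × 0.1 × (1−0.85) × 0.55 × (1−0.6) = 0.00033
finance: 0.05 × 0.1 × (1−0.35) × 0.45 × (1−0.6) = 0.000585
P(technology | x) = 0.00033 / 0.073968125 ≈ 0.0045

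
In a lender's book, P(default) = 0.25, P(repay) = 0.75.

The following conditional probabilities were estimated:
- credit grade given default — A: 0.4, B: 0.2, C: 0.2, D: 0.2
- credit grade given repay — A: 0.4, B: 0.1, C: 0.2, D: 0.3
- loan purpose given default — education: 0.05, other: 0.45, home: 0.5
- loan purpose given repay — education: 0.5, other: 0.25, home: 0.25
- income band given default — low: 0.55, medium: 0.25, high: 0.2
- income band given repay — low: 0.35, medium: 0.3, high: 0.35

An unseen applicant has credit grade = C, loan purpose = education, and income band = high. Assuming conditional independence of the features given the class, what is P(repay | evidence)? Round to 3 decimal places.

default: 0.25 × 0.2 × 0.05 × 0.2 = 0.0005
repay: 0.75 × 0.2 × 0.5 × 0.35 = 0.02625
P(repay | x) = 0.02625 / 0.02675 ≈ 0.981

0.981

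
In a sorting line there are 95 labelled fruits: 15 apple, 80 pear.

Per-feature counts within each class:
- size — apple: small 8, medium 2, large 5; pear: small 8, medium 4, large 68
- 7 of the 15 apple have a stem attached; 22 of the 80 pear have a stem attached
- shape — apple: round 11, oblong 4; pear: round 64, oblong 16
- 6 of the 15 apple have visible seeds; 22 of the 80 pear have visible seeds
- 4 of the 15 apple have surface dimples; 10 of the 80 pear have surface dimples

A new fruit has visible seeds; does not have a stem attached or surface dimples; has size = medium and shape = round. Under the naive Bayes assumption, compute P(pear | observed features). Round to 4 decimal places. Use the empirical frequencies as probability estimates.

0.7087

apple: (15/95) × (2/15) × (8/15) × (11/15) × (6/15) × (11/15) ≈ 0.00241528
pear: (80/95) × (4/80) × (58/80) × (64/80) × (22/80) × (70/80) ≈ 0.00587632
P(pear | x) = 0.00587632 / 0.0082916 ≈ 0.7087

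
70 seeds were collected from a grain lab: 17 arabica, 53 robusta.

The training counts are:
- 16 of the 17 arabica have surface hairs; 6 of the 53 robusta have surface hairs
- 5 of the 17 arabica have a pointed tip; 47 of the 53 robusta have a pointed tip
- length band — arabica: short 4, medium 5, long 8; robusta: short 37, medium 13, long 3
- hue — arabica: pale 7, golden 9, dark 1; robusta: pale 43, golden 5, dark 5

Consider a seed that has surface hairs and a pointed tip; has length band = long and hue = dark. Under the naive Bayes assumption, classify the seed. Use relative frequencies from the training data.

arabica: (17/70) × (16/17) × (5/17) × (8/17) × (1/17) ≈ 0.00186095
robusta: (53/70) × (6/53) × (47/53) × (3/53) × (5/53) ≈ 0.000405896
Highest score → arabica.

arabica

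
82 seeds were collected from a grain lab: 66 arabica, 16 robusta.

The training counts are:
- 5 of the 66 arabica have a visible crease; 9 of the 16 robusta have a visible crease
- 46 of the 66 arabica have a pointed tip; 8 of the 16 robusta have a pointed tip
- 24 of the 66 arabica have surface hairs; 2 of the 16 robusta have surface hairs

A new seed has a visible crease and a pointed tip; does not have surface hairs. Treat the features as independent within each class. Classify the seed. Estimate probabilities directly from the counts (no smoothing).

arabica: (66/82) × (5/66) × (46/66) × (42/66) ≈ 0.0270443
robusta: (16/82) × (9/16) × (8/16) × (14/16) ≈ 0.0480183
Highest score → robusta.

robusta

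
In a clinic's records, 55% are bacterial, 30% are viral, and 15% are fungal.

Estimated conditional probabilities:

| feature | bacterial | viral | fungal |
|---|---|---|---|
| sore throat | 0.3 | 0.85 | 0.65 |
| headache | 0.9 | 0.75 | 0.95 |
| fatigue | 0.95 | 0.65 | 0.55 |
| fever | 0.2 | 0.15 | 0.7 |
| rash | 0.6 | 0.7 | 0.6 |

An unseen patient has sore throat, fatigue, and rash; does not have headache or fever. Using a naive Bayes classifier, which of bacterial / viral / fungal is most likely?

viral

bacterial: 0.55 × 0.3 × (1−0.9) × 0.95 × (1−0.2) × 0.6 = 0.007524
viral: 0.3 × 0.85 × (1−0.75) × 0.65 × (1−0.15) × 0.7 = 0.0246553125
fungal: 0.15 × 0.65 × (1−0.95) × 0.55 × (1−0.7) × 0.6 = 0.000482625
Highest score → viral.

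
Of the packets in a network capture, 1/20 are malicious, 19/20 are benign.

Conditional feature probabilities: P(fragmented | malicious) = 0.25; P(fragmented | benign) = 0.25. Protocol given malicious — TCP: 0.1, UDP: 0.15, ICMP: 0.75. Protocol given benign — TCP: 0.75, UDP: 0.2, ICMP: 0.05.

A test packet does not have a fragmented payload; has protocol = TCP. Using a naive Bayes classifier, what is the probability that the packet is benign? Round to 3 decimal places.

0.993

malicious: 0.05 × (1−0.25) × 0.1 = 0.00375
benign: 0.95 × (1−0.25) × 0.75 = 0.534375
P(benign | x) = 0.534375 / 0.538125 ≈ 0.993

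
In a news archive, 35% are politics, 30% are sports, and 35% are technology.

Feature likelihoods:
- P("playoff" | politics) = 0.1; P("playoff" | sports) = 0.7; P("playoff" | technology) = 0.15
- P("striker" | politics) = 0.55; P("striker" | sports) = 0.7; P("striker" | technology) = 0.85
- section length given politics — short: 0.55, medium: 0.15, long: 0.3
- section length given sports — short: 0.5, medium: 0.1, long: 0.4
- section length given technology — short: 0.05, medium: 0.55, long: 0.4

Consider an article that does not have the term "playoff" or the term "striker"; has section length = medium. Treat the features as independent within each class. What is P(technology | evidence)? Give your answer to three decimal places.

0.506

politics: 0.35 × (1−0.1) × (1−0.55) × 0.15 = 0.0212625
sports: 0.3 × (1−0.7) × (1−0.7) × 0.1 = 0.0027
technology: 0.35 × (1−0.15) × (1−0.85) × 0.55 = 0.02454375
P(technology | x) = 0.02454375 / 0.04850625 ≈ 0.506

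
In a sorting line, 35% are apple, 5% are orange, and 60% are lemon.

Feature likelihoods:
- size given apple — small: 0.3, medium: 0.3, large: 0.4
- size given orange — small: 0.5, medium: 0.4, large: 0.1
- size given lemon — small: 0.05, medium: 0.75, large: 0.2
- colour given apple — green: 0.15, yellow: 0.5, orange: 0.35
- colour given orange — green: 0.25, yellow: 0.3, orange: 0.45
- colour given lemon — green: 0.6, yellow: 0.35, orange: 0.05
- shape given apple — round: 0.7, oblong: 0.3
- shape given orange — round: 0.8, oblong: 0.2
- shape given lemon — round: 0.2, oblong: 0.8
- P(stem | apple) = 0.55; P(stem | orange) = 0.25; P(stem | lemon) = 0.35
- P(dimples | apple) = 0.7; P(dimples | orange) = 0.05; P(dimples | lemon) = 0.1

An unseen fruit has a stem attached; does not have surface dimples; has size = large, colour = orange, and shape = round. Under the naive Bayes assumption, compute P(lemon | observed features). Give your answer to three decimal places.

apple: 0.35 × 0.4 × 0.35 × 0.7 × 0.55 × (1−0.7) = 0.0056595
orange: 0.05 × 0.1 × 0.45 × 0.8 × 0.25 × (1−0.05) = 0.0004275
lemon: 0.6 × 0.2 × 0.05 × 0.2 × 0.35 × (1−0.1) = 0.000378
P(lemon | x) = 0.000378 / 0.006465 ≈ 0.058

0.058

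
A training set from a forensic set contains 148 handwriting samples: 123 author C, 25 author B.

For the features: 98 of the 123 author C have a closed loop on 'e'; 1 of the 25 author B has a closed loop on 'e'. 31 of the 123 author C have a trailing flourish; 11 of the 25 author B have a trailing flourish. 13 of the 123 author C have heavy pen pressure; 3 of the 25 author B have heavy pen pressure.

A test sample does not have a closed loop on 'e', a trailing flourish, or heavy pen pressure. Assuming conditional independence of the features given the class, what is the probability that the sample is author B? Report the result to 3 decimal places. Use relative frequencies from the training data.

author C: (123/148) × (25/123) × (92/123) × (110/123) ≈ 0.112992
author B: (25/148) × (24/25) × (14/25) × (22/25) ≈ 0.0799135
P(author B | x) = 0.0799135 / 0.1929055 ≈ 0.414

0.414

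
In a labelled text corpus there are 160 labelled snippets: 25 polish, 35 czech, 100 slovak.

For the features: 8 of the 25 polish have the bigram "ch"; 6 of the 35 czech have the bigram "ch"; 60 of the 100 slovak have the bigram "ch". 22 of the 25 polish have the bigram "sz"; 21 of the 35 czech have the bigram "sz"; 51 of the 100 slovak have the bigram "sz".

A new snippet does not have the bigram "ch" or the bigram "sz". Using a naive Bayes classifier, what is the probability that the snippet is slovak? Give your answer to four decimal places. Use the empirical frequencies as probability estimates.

0.5897

polish: (25/160) × (17/25) × (3/25) = 0.01275
czech: (35/160) × (29/35) × (14/35) = 0.0725
slovak: (100/160) × (40/100) × (49/100) = 0.1225
P(slovak | x) = 0.1225 / 0.20775 ≈ 0.5897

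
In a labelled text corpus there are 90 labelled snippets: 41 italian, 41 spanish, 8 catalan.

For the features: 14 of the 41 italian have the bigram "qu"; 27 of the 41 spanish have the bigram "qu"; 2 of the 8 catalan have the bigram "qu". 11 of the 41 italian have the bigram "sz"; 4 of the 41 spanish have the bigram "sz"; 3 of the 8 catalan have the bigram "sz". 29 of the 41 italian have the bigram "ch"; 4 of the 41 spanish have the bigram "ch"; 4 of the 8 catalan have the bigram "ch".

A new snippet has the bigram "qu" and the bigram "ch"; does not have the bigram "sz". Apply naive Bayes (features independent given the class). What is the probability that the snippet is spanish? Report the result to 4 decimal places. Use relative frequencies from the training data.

0.2320

italian: (41/90) × (14/41) × (30/41) × (29/41) ≈ 0.0805076
spanish: (41/90) × (27/41) × (37/41) × (4/41) ≈ 0.0264128
catalan: (8/90) × (2/8) × (5/8) × (4/8) ≈ 0.00694444
P(spanish | x) = 0.0264128 / 0.11386484 ≈ 0.2320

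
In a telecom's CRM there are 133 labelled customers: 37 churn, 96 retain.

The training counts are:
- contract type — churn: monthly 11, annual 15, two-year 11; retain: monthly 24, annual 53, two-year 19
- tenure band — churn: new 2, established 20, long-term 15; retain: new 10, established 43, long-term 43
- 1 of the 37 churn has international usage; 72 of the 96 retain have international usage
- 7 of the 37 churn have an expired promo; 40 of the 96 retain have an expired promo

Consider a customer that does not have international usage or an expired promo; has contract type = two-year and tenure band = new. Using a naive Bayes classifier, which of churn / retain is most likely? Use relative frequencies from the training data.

churn

churn: (37/133) × (11/37) × (2/37) × (36/37) × (30/37) ≈ 0.00352687
retain: (96/133) × (19/96) × (10/96) × (24/96) × (56/96) ≈ 0.00217014
Highest score → churn.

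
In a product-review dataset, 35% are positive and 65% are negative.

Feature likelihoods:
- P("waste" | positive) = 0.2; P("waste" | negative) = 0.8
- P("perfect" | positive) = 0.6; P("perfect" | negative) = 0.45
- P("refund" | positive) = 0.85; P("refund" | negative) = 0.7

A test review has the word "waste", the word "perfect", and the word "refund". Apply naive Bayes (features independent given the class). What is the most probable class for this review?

negative

positive: 0.35 × 0.2 × 0.6 × 0.85 = 0.0357
negative: 0.65 × 0.8 × 0.45 × 0.7 = 0.1638
Highest score → negative.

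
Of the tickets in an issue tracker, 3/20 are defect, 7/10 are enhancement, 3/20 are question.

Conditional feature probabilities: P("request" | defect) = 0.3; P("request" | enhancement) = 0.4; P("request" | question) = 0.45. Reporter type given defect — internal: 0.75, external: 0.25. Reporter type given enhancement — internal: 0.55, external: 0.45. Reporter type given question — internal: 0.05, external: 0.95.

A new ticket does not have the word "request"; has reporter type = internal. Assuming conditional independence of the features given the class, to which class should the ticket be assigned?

enhancement

defect: 0.15 × (1−0.3) × 0.75 = 0.07875
enhancement: 0.7 × (1−0.4) × 0.55 = 0.231
question: 0.15 × (1−0.45) × 0.05 = 0.004125
Highest score → enhancement.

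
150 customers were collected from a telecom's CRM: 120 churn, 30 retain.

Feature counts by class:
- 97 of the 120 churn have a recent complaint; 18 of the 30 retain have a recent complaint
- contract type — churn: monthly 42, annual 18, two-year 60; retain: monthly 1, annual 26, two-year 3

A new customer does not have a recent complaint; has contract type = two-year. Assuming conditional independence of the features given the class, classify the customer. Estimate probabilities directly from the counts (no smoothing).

churn: (120/150) × (23/120) × (60/120) ≈ 0.0766667
retain: (30/150) × (12/30) × (3/30) = 0.008
Highest score → churn.

churn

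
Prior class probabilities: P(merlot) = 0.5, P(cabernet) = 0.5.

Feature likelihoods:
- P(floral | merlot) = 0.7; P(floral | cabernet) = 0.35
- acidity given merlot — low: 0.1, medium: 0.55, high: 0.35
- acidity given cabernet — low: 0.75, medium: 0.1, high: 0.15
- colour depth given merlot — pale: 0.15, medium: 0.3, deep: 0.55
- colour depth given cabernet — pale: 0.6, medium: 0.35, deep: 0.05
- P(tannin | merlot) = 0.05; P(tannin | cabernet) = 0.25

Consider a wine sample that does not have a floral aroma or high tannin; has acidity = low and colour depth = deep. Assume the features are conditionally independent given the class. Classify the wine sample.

merlot: 0.5 × (1−0.7) × 0.1 × 0.55 × (1−0.05) = 0.0078375
cabernet: 0.5 × (1−0.35) × 0.75 × 0.05 × (1−0.25) = 0.009140625
Highest score → cabernet.

cabernet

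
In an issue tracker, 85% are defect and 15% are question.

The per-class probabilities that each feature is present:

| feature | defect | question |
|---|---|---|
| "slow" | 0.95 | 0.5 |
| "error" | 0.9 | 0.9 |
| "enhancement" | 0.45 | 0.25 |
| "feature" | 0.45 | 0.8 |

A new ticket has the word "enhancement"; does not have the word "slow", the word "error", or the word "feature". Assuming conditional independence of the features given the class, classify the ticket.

defect: 0.85 × (1−0.95) × (1−0.9) × 0.45 × (1−0.45) = 0.001051875
question: 0.15 × (1−0.5) × (1−0.9) × 0.25 × (1−0.8) = 0.000375
Highest score → defect.

defect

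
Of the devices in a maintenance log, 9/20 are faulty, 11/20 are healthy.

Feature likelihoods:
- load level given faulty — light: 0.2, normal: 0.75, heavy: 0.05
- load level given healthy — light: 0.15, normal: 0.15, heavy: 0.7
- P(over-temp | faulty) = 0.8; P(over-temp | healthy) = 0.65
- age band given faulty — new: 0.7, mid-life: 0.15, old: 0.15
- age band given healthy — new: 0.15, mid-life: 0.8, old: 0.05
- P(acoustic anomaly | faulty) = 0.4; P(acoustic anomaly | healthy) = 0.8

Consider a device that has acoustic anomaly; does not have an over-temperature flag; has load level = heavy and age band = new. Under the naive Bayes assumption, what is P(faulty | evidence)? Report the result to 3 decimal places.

faulty: 0.45 × 0.05 × (1−0.8) × 0.7 × 0.4 = 0.00126
healthy: 0.55 × 0.7 × (1−0.65) × 0.15 × 0.8 = 0.01617
P(faulty | x) = 0.00126 / 0.01743 ≈ 0.072

0.072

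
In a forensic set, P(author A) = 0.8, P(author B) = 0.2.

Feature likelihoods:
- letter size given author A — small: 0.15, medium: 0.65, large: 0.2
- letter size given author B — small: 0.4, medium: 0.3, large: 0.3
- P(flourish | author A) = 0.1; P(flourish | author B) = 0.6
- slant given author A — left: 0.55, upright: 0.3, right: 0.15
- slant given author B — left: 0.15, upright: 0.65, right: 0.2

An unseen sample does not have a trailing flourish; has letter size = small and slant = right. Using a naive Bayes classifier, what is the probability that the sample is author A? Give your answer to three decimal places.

0.717

author A: 0.8 × 0.15 × (1−0.1) × 0.15 = 0.0162
author B: 0.2 × 0.4 × (1−0.6) × 0.2 = 0.0064
P(author A | x) = 0.0162 / 0.0226 ≈ 0.717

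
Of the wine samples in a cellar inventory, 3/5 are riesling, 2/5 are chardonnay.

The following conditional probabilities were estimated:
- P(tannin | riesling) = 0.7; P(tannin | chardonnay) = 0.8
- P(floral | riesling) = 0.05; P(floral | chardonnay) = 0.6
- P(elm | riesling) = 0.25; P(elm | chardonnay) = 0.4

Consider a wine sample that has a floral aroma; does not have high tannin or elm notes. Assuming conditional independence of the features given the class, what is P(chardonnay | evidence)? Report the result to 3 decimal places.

riesling: 0.6 × (1−0.7) × 0.05 × (1−0.25) = 0.00675
chardonnay: 0.4 × (1−0.8) × 0.6 × (1−0.4) = 0.0288
P(chardonnay | x) = 0.0288 / 0.03555 ≈ 0.810

0.810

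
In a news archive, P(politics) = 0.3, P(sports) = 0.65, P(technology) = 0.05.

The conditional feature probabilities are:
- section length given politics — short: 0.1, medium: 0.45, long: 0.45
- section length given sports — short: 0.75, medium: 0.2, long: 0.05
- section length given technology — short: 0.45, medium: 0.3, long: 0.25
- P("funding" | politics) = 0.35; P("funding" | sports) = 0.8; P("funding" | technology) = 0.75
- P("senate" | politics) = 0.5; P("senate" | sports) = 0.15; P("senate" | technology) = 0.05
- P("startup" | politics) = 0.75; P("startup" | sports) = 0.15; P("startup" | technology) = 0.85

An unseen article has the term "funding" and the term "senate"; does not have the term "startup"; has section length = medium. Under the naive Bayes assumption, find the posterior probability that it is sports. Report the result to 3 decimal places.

0.689

politics: 0.3 × 0.45 × 0.35 × 0.5 × (1−0.75) = 0.00590625
sports: 0.65 × 0.2 × 0.8 × 0.15 × (1−0.15) = 0.01326
technology: 0.05 × 0.3 × 0.75 × 0.05 × (1−0.85) = 0.000084375
P(sports | x) = 0.01326 / 0.019250625 ≈ 0.689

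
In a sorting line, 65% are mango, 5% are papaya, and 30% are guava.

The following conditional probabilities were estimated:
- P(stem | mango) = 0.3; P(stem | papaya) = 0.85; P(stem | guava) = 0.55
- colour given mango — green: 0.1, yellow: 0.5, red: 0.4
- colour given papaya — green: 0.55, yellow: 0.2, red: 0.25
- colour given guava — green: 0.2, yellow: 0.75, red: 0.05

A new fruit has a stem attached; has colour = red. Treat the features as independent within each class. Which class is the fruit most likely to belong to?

mango

mango: 0.65 × 0.3 × 0.4 = 0.078
papaya: 0.05 × 0.85 × 0.25 = 0.010625
guava: 0.3 × 0.55 × 0.05 = 0.00825
Highest score → mango.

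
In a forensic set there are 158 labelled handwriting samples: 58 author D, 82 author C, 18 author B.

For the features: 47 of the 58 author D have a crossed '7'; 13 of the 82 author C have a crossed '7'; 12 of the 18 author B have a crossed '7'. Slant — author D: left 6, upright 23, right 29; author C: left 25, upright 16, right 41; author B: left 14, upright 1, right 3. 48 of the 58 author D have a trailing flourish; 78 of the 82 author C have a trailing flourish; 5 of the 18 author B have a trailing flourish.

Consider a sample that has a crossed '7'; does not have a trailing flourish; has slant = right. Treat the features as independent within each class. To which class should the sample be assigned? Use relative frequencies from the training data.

author D: (58/158) × (47/58) × (29/58) × (10/58) ≈ 0.0256438
author C: (82/158) × (13/82) × (41/82) × (4/82) ≈ 0.00200679
author B: (18/158) × (12/18) × (3/18) × (13/18) ≈ 0.00914205
Highest score → author D.

author D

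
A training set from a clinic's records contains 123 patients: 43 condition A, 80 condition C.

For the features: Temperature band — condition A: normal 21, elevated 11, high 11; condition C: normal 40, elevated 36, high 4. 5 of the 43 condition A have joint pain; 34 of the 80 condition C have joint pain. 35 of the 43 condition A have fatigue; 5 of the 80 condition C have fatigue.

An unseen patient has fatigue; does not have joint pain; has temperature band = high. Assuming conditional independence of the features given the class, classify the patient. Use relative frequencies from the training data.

condition A

condition A: (43/123) × (11/43) × (38/43) × (35/43) ≈ 0.0643283
condition C: (80/123) × (4/80) × (46/80) × (5/80) ≈ 0.0011687
Highest score → condition A.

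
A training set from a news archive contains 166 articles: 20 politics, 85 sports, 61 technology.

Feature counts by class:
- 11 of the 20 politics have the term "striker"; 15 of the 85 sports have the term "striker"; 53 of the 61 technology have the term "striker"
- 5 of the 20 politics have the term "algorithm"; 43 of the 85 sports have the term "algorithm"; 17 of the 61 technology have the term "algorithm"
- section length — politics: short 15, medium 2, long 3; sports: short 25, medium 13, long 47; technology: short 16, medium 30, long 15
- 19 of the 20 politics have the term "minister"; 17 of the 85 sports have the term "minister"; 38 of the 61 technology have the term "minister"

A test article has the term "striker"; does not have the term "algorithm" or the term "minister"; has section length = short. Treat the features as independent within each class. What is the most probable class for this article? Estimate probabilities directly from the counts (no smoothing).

politics: (20/166) × (11/20) × (15/20) × (15/20) × (1/20) ≈ 0.0018637
sports: (85/166) × (15/85) × (42/85) × (25/85) × (68/85) ≈ 0.0105057
technology: (61/166) × (53/61) × (44/61) × (16/61) × (23/61) ≈ 0.0227761
Highest score → technology.

technology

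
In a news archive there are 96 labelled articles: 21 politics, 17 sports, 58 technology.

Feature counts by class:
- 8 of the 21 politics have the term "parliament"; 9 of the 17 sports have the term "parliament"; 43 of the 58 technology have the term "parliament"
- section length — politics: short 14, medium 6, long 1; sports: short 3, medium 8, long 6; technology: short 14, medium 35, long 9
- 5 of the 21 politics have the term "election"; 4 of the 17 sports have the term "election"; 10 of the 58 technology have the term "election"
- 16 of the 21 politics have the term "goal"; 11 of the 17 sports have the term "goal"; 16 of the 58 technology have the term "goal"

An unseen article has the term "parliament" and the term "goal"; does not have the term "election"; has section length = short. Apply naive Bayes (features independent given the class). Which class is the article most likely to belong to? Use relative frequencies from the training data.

politics: (21/96) × (8/21) × (14/21) × (16/21) × (16/21) ≈ 0.0322499
sports: (17/96) × (9/17) × (3/17) × (13/17) × (11/17) ≈ 0.00818619
technology: (58/96) × (43/58) × (14/58) × (48/58) × (16/58) ≈ 0.0246833
Highest score → politics.

politics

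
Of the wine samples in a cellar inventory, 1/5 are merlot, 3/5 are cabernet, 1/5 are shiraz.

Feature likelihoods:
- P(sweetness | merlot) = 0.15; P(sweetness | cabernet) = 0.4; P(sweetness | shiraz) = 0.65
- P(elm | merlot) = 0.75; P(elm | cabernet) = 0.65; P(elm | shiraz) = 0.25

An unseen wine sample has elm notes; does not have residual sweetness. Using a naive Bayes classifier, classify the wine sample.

cabernet

merlot: 0.2 × (1−0.15) × 0.75 = 0.1275
cabernet: 0.6 × (1−0.4) × 0.65 = 0.234
shiraz: 0.2 × (1−0.65) × 0.25 = 0.0175
Highest score → cabernet.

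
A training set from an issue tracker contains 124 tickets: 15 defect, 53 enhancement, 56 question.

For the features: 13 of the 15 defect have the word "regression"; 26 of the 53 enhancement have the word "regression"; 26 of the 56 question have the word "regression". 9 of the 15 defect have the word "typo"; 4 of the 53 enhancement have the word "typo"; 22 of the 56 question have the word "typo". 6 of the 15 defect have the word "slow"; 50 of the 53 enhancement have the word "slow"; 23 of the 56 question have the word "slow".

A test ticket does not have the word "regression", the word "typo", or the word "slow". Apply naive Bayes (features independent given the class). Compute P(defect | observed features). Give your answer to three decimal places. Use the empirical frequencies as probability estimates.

defect: (15/124) × (2/15) × (6/15) × (9/15) ≈ 0.00387097
enhancement: (53/124) × (27/53) × (49/53) × (3/53) ≈ 0.0113948
question: (56/124) × (30/56) × (34/56) × (33/56) ≈ 0.0865598
P(defect | x) = 0.00387097 / 0.10182557 ≈ 0.038

0.038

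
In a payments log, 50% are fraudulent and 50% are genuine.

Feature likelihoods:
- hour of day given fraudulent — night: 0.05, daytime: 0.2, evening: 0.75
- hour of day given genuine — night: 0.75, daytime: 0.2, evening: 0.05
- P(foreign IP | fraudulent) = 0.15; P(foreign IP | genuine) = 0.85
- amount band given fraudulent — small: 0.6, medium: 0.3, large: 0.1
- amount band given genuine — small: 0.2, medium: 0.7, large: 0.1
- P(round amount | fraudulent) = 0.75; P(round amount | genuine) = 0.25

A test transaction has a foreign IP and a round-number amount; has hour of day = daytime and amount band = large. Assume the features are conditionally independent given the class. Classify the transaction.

genuine

fraudulent: 0.5 × 0.2 × 0.15 × 0.1 × 0.75 = 0.001125
genuine: 0.5 × 0.2 × 0.85 × 0.1 × 0.25 = 0.002125
Highest score → genuine.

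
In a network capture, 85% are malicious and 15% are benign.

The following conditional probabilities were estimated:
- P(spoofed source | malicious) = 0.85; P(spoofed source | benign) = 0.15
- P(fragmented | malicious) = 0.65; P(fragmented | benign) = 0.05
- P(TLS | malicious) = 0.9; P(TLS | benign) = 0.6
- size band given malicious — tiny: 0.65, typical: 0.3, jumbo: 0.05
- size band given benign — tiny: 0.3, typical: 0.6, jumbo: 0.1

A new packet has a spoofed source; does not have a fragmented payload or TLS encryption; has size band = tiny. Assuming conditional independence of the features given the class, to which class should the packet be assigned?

malicious

malicious: 0.85 × 0.85 × (1−0.65) × (1−0.9) × 0.65 = 0.016436875
benign: 0.15 × 0.15 × (1−0.05) × (1−0.6) × 0.3 = 0.002565
Highest score → malicious.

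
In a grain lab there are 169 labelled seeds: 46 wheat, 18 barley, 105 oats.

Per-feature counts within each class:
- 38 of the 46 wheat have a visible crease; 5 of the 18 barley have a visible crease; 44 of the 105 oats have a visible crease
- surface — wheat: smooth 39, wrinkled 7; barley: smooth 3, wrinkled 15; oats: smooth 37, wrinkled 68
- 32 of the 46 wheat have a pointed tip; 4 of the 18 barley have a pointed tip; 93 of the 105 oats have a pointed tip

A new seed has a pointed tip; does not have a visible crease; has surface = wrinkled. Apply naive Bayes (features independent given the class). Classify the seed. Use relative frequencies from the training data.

wheat: (46/169) × (8/46) × (7/46) × (32/46) ≈ 0.00501113
barley: (18/169) × (13/18) × (15/18) × (4/18) ≈ 0.014245
oats: (105/169) × (61/105) × (68/105) × (93/105) ≈ 0.207041
Highest score → oats.

oats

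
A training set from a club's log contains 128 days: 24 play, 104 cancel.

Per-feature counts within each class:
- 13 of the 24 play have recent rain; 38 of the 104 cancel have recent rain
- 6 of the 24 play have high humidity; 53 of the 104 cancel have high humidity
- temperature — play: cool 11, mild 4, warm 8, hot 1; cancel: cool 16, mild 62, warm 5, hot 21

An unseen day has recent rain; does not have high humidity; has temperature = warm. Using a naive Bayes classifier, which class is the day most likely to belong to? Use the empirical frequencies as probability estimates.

play

play: (24/128) × (13/24) × (18/24) × (8/24) = 0.025390625
cancel: (104/128) × (38/104) × (51/104) × (5/104) ≈ 0.00699918
Highest score → play.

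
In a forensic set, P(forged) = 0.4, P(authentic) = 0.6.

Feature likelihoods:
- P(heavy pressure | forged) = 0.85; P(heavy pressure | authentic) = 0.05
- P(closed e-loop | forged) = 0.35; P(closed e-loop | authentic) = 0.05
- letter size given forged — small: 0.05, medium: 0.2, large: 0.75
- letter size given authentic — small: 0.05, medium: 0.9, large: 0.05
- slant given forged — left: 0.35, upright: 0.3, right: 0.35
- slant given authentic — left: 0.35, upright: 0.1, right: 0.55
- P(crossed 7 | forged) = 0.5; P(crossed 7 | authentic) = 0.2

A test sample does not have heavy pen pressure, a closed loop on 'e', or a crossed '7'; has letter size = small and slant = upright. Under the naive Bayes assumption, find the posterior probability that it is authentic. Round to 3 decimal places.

0.881

forged: 0.4 × (1−0.85) × (1−0.35) × 0.05 × 0.3 × (1−0.5) = 0.0002925
authentic: 0.6 × (1−0.05) × (1−0.05) × 0.05 × 0.1 × (1−0.2) = 0.002166
P(authentic | x) = 0.002166 / 0.0024585 ≈ 0.881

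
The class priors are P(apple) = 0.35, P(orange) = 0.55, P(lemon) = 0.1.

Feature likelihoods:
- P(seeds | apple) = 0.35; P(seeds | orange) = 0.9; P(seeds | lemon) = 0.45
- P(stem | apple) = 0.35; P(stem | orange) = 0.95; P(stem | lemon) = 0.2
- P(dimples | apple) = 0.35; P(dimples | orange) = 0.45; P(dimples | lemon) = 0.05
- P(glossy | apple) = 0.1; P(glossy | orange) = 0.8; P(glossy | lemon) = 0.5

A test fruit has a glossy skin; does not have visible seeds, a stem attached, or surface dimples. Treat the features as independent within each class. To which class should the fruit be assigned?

lemon

apple: 0.35 × (1−0.35) × (1−0.35) × (1−0.35) × 0.1 = 0.009611875
orange: 0.55 × (1−0.9) × (1−0.95) × (1−0.45) × 0.8 = 0.00121
lemon: 0.1 × (1−0.45) × (1−0.2) × (1−0.05) × 0.5 = 0.0209
Highest score → lemon.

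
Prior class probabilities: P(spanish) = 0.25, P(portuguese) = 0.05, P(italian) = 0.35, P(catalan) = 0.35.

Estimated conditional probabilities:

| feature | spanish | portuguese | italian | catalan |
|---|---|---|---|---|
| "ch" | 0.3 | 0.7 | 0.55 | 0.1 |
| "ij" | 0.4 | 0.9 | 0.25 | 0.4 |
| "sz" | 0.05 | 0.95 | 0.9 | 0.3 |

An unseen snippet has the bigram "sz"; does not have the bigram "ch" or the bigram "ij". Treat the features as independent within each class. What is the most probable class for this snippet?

italian

spanish: 0.25 × (1−0.3) × (1−0.4) × 0.05 = 0.00525
portuguese: 0.05 × (1−0.7) × (1−0.9) × 0.95 = 0.001425
italian: 0.35 × (1−0.55) × (1−0.25) × 0.9 = 0.1063125
catalan: 0.35 × (1−0.1) × (1−0.4) × 0.3 = 0.0567
Highest score → italian.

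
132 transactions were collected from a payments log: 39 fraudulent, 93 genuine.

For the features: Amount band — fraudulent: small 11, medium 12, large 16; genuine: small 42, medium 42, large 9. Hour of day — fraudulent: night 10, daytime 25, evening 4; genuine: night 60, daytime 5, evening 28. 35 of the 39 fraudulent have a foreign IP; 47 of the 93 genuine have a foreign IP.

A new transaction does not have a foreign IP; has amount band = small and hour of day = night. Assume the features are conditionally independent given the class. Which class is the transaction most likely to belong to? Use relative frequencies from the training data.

genuine

fraudulent: (39/132) × (11/39) × (10/39) × (4/39) ≈ 0.00219154
genuine: (93/132) × (42/93) × (60/93) × (46/93) ≈ 0.101536
Highest score → genuine.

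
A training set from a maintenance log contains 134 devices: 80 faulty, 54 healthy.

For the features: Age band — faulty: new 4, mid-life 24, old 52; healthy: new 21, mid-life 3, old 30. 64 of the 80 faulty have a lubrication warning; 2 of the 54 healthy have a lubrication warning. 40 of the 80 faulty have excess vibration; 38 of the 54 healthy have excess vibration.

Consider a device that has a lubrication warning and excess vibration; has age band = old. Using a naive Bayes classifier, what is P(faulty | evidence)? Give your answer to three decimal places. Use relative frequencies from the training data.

0.964

faulty: (80/134) × (52/80) × (64/80) × (40/80) ≈ 0.155224
healthy: (54/134) × (30/54) × (2/54) × (38/54) ≈ 0.00583502
P(faulty | x) = 0.155224 / 0.16105902 ≈ 0.964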